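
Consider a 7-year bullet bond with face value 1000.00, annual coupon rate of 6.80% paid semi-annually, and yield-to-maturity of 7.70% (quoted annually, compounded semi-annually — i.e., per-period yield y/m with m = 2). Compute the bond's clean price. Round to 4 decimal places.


Answer: Price = 951.9917

Derivation:
Coupon per period c = face * coupon_rate / m = 34.000000
Periods per year m = 2; per-period yield y/m = 0.038500
Number of cashflows N = 14
Cashflows (t years, CF_t, discount factor 1/(1+y/m)^(m*t), PV):
  t = 0.5000: CF_t = 34.000000, DF = 0.962927, PV = 32.739528
  t = 1.0000: CF_t = 34.000000, DF = 0.927229, PV = 31.525785
  t = 1.5000: CF_t = 34.000000, DF = 0.892854, PV = 30.357039
  t = 2.0000: CF_t = 34.000000, DF = 0.859754, PV = 29.231622
  t = 2.5000: CF_t = 34.000000, DF = 0.827880, PV = 28.147927
  t = 3.0000: CF_t = 34.000000, DF = 0.797188, PV = 27.104407
  t = 3.5000: CF_t = 34.000000, DF = 0.767635, PV = 26.099574
  t = 4.0000: CF_t = 34.000000, DF = 0.739176, PV = 25.131992
  t = 4.5000: CF_t = 34.000000, DF = 0.711773, PV = 24.200281
  t = 5.0000: CF_t = 34.000000, DF = 0.685386, PV = 23.303111
  t = 5.5000: CF_t = 34.000000, DF = 0.659977, PV = 22.439202
  t = 6.0000: CF_t = 34.000000, DF = 0.635509, PV = 21.607320
  t = 6.5000: CF_t = 34.000000, DF = 0.611949, PV = 20.806278
  t = 7.0000: CF_t = 1034.000000, DF = 0.589263, PV = 609.297683
Price P = sum_t PV_t = 951.991750


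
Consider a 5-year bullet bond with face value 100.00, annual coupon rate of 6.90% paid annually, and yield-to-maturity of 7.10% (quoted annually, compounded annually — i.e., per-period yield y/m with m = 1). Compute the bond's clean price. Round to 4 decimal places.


Answer: Price = 99.1822

Derivation:
Coupon per period c = face * coupon_rate / m = 6.900000
Periods per year m = 1; per-period yield y/m = 0.071000
Number of cashflows N = 5
Cashflows (t years, CF_t, discount factor 1/(1+y/m)^(m*t), PV):
  t = 1.0000: CF_t = 6.900000, DF = 0.933707, PV = 6.442577
  t = 2.0000: CF_t = 6.900000, DF = 0.871808, PV = 6.015478
  t = 3.0000: CF_t = 6.900000, DF = 0.814013, PV = 5.616693
  t = 4.0000: CF_t = 6.900000, DF = 0.760050, PV = 5.244344
  t = 5.0000: CF_t = 106.900000, DF = 0.709664, PV = 75.863059
Price P = sum_t PV_t = 99.182152


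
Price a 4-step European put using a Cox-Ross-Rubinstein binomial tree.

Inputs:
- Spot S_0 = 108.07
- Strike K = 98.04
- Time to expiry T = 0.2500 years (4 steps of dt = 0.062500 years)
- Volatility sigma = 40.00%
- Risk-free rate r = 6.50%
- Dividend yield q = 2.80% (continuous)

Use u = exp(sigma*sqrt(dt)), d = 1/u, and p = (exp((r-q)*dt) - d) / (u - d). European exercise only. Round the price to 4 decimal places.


Answer: Price = V(0,0) = 4.2277

Derivation:
dt = T/N = 0.062500
u = exp(sigma*sqrt(dt)) = 1.105171; d = 1/u = 0.904837
p = (exp((r-q)*dt) - d) / (u - d) = 0.486577
Discount per step: exp(-r*dt) = 0.995946
Stock lattice S(k, i) with i counting down-moves:
  k=0: S(0,0) = 108.0700
  k=1: S(1,0) = 119.4358; S(1,1) = 97.7858
  k=2: S(2,0) = 131.9970; S(2,1) = 108.0700; S(2,2) = 88.4802
  k=3: S(3,0) = 145.8792; S(3,1) = 119.4358; S(3,2) = 97.7858; S(3,3) = 80.0602
  k=4: S(4,0) = 161.2215; S(4,1) = 131.9970; S(4,2) = 108.0700; S(4,3) = 88.4802; S(4,4) = 72.4415
Terminal payoffs V(N, i) = max(K - S_T, 0):
  V(4,0) = 0.000000; V(4,1) = 0.000000; V(4,2) = 0.000000; V(4,3) = 9.559768; V(4,4) = 25.598513
Backward induction: V(k, i) = exp(-r*dt) * [p * V(k+1, i) + (1-p) * V(k+1, i+1)].
  V(3,0) = exp(-r*dt) * [p*0.000000 + (1-p)*0.000000] = 0.000000
  V(3,1) = exp(-r*dt) * [p*0.000000 + (1-p)*0.000000] = 0.000000
  V(3,2) = exp(-r*dt) * [p*0.000000 + (1-p)*9.559768] = 4.888301
  V(3,3) = exp(-r*dt) * [p*9.559768 + (1-p)*25.598513] = 17.722278
  V(2,0) = exp(-r*dt) * [p*0.000000 + (1-p)*0.000000] = 0.000000
  V(2,1) = exp(-r*dt) * [p*0.000000 + (1-p)*4.888301] = 2.499589
  V(2,2) = exp(-r*dt) * [p*4.888301 + (1-p)*17.722278] = 11.431022
  V(1,0) = exp(-r*dt) * [p*0.000000 + (1-p)*2.499589] = 1.278142
  V(1,1) = exp(-r*dt) * [p*2.499589 + (1-p)*11.431022] = 7.056463
  V(0,0) = exp(-r*dt) * [p*1.278142 + (1-p)*7.056463] = 4.227653


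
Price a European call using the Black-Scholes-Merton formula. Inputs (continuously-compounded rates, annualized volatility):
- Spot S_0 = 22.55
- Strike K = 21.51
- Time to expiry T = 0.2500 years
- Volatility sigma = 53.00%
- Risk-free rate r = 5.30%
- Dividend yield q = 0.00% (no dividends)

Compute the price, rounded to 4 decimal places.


Answer: Price = 3.0283

Derivation:
d1 = (ln(S/K) + (r - q + 0.5*sigma^2) * T) / (sigma * sqrt(T)) = 0.36067782
d2 = d1 - sigma * sqrt(T) = 0.09567782
exp(-rT) = 0.98683739; exp(-qT) = 1.00000000
C = S_0 * exp(-qT) * N(d1) - K * exp(-rT) * N(d2)
N(d1) = 0.64082985; N(d2) = 0.53811177
C = 22.5500 * 1.00000000 * 0.64082985 - 21.5100 * 0.98683739 * 0.53811177 = 3.0283


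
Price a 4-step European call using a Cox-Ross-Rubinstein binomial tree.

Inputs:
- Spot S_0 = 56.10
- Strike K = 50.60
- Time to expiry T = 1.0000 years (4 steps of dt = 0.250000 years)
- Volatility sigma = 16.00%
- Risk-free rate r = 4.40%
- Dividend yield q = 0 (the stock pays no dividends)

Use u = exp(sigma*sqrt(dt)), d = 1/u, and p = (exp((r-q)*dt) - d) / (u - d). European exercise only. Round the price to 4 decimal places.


dt = T/N = 0.250000
u = exp(sigma*sqrt(dt)) = 1.083287; d = 1/u = 0.923116
p = (exp((r-q)*dt) - d) / (u - d) = 0.549066
Discount per step: exp(-r*dt) = 0.989060
Stock lattice S(k, i) with i counting down-moves:
  k=0: S(0,0) = 56.1000
  k=1: S(1,0) = 60.7724; S(1,1) = 51.7868
  k=2: S(2,0) = 65.8340; S(2,1) = 56.1000; S(2,2) = 47.8053
  k=3: S(3,0) = 71.3171; S(3,1) = 60.7724; S(3,2) = 51.7868; S(3,3) = 44.1298
  k=4: S(4,0) = 77.2569; S(4,1) = 65.8340; S(4,2) = 56.1000; S(4,3) = 47.8053; S(4,4) = 40.7370
Terminal payoffs V(N, i) = max(S_T - K, 0):
  V(4,0) = 26.656868; V(4,1) = 15.233960; V(4,2) = 5.500000; V(4,3) = 0.000000; V(4,4) = 0.000000
Backward induction: V(k, i) = exp(-r*dt) * [p * V(k+1, i) + (1-p) * V(k+1, i+1)].
  V(3,0) = exp(-r*dt) * [p*26.656868 + (1-p)*15.233960] = 21.270627
  V(3,1) = exp(-r*dt) * [p*15.233960 + (1-p)*5.500000] = 10.725954
  V(3,2) = exp(-r*dt) * [p*5.500000 + (1-p)*0.000000] = 2.986829
  V(3,3) = exp(-r*dt) * [p*0.000000 + (1-p)*0.000000] = 0.000000
  V(2,0) = exp(-r*dt) * [p*21.270627 + (1-p)*10.725954] = 16.335004
  V(2,1) = exp(-r*dt) * [p*10.725954 + (1-p)*2.986829] = 7.156962
  V(2,2) = exp(-r*dt) * [p*2.986829 + (1-p)*0.000000] = 1.622027
  V(1,0) = exp(-r*dt) * [p*16.335004 + (1-p)*7.156962] = 12.062893
  V(1,1) = exp(-r*dt) * [p*7.156962 + (1-p)*1.622027] = 4.610084
  V(0,0) = exp(-r*dt) * [p*12.062893 + (1-p)*4.610084] = 8.606972

Answer: Price = V(0,0) = 8.6070


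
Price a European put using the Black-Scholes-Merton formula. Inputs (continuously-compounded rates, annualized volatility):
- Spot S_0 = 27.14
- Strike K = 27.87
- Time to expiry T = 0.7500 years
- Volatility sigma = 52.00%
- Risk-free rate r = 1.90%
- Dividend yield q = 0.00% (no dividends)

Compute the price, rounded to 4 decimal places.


Answer: Price = 5.0345

Derivation:
d1 = (ln(S/K) + (r - q + 0.5*sigma^2) * T) / (sigma * sqrt(T)) = 0.19787085
d2 = d1 - sigma * sqrt(T) = -0.25246236
exp(-rT) = 0.98585105; exp(-qT) = 1.00000000
P = K * exp(-rT) * N(-d2) - S_0 * exp(-qT) * N(-d1)
N(-d1) = 0.42157306; N(-d2) = 0.59965815
P = 27.8700 * 0.98585105 * 0.59965815 - 27.1400 * 1.00000000 * 0.42157306 = 5.0345


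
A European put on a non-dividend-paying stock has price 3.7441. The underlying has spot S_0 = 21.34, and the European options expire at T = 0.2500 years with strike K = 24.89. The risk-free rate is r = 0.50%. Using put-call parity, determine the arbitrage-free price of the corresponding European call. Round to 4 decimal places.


Answer: Call price = 0.2252

Derivation:
Put-call parity: C - P = S_0 * exp(-qT) - K * exp(-rT).
S_0 * exp(-qT) = 21.3400 * 1.00000000 = 21.34000000
K * exp(-rT) = 24.8900 * 0.99875078 = 24.85890694
C = P + S*exp(-qT) - K*exp(-rT)
C = 3.7441 + 21.34000000 - 24.85890694 = 0.2252


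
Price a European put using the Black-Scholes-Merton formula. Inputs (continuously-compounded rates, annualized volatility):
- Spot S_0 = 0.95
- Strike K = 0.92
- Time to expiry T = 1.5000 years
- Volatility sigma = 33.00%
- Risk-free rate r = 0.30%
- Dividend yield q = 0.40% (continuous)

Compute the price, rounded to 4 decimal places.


Answer: Price = 0.1351

Derivation:
d1 = (ln(S/K) + (r - q + 0.5*sigma^2) * T) / (sigma * sqrt(T)) = 0.27776549
d2 = d1 - sigma * sqrt(T) = -0.12640032
exp(-rT) = 0.99551011; exp(-qT) = 0.99401796
P = K * exp(-rT) * N(-d2) - S_0 * exp(-qT) * N(-d1)
N(-d1) = 0.39059619; N(-d2) = 0.55029247
P = 0.9200 * 0.99551011 * 0.55029247 - 0.9500 * 0.99401796 * 0.39059619 = 0.1351


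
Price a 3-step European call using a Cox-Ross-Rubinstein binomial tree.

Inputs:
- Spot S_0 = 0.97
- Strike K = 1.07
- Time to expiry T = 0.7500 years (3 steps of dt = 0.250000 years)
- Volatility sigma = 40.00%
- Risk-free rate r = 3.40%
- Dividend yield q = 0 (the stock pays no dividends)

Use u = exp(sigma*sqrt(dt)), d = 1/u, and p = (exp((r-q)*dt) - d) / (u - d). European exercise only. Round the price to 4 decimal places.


Answer: Price = V(0,0) = 0.1106

Derivation:
dt = T/N = 0.250000
u = exp(sigma*sqrt(dt)) = 1.221403; d = 1/u = 0.818731
p = (exp((r-q)*dt) - d) / (u - d) = 0.471365
Discount per step: exp(-r*dt) = 0.991536
Stock lattice S(k, i) with i counting down-moves:
  k=0: S(0,0) = 0.9700
  k=1: S(1,0) = 1.1848; S(1,1) = 0.7942
  k=2: S(2,0) = 1.4471; S(2,1) = 0.9700; S(2,2) = 0.6502
  k=3: S(3,0) = 1.7675; S(3,1) = 1.1848; S(3,2) = 0.7942; S(3,3) = 0.5323
Terminal payoffs V(N, i) = max(S_T - K, 0):
  V(3,0) = 0.697455; V(3,1) = 0.114761; V(3,2) = 0.000000; V(3,3) = 0.000000
Backward induction: V(k, i) = exp(-r*dt) * [p * V(k+1, i) + (1-p) * V(k+1, i+1)].
  V(2,0) = exp(-r*dt) * [p*0.697455 + (1-p)*0.114761] = 0.386126
  V(2,1) = exp(-r*dt) * [p*0.114761 + (1-p)*0.000000] = 0.053636
  V(2,2) = exp(-r*dt) * [p*0.000000 + (1-p)*0.000000] = 0.000000
  V(1,0) = exp(-r*dt) * [p*0.386126 + (1-p)*0.053636] = 0.208580
  V(1,1) = exp(-r*dt) * [p*0.053636 + (1-p)*0.000000] = 0.025068
  V(0,0) = exp(-r*dt) * [p*0.208580 + (1-p)*0.025068] = 0.110625


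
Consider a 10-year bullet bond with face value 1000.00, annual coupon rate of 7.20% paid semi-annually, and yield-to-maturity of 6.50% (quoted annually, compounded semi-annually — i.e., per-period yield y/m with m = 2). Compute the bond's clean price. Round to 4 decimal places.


Answer: Price = 1050.8877

Derivation:
Coupon per period c = face * coupon_rate / m = 36.000000
Periods per year m = 2; per-period yield y/m = 0.032500
Number of cashflows N = 20
Cashflows (t years, CF_t, discount factor 1/(1+y/m)^(m*t), PV):
  t = 0.5000: CF_t = 36.000000, DF = 0.968523, PV = 34.866828
  t = 1.0000: CF_t = 36.000000, DF = 0.938037, PV = 33.769325
  t = 1.5000: CF_t = 36.000000, DF = 0.908510, PV = 32.706368
  t = 2.0000: CF_t = 36.000000, DF = 0.879913, PV = 31.676870
  t = 2.5000: CF_t = 36.000000, DF = 0.852216, PV = 30.679777
  t = 3.0000: CF_t = 36.000000, DF = 0.825391, PV = 29.714070
  t = 3.5000: CF_t = 36.000000, DF = 0.799410, PV = 28.778760
  t = 4.0000: CF_t = 36.000000, DF = 0.774247, PV = 27.872891
  t = 4.5000: CF_t = 36.000000, DF = 0.749876, PV = 26.995536
  t = 5.0000: CF_t = 36.000000, DF = 0.726272, PV = 26.145798
  t = 5.5000: CF_t = 36.000000, DF = 0.703411, PV = 25.322807
  t = 6.0000: CF_t = 36.000000, DF = 0.681270, PV = 24.525721
  t = 6.5000: CF_t = 36.000000, DF = 0.659826, PV = 23.753725
  t = 7.0000: CF_t = 36.000000, DF = 0.639056, PV = 23.006029
  t = 7.5000: CF_t = 36.000000, DF = 0.618941, PV = 22.281868
  t = 8.0000: CF_t = 36.000000, DF = 0.599458, PV = 21.580502
  t = 8.5000: CF_t = 36.000000, DF = 0.580589, PV = 20.901212
  t = 9.0000: CF_t = 36.000000, DF = 0.562314, PV = 20.243305
  t = 9.5000: CF_t = 36.000000, DF = 0.544614, PV = 19.606106
  t = 10.0000: CF_t = 1036.000000, DF = 0.527471, PV = 546.460215
Price P = sum_t PV_t = 1050.887712


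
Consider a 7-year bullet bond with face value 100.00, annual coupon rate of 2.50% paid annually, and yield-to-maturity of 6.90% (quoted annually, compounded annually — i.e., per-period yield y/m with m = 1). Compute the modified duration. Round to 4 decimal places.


Answer: Modified duration = 6.0061

Derivation:
Coupon per period c = face * coupon_rate / m = 2.500000
Periods per year m = 1; per-period yield y/m = 0.069000
Number of cashflows N = 7
Cashflows (t years, CF_t, discount factor 1/(1+y/m)^(m*t), PV):
  t = 1.0000: CF_t = 2.500000, DF = 0.935454, PV = 2.338634
  t = 2.0000: CF_t = 2.500000, DF = 0.875074, PV = 2.187684
  t = 3.0000: CF_t = 2.500000, DF = 0.818591, PV = 2.046477
  t = 4.0000: CF_t = 2.500000, DF = 0.765754, PV = 1.914385
  t = 5.0000: CF_t = 2.500000, DF = 0.716327, PV = 1.790818
  t = 6.0000: CF_t = 2.500000, DF = 0.670091, PV = 1.675227
  t = 7.0000: CF_t = 102.500000, DF = 0.626839, PV = 64.251006
Price P = sum_t PV_t = 76.204231
First compute Macaulay numerator sum_t t * PV_t:
  t * PV_t at t = 1.0000: 2.338634
  t * PV_t at t = 2.0000: 4.375368
  t * PV_t at t = 3.0000: 6.139431
  t * PV_t at t = 4.0000: 7.657538
  t * PV_t at t = 5.0000: 8.954091
  t * PV_t at t = 6.0000: 10.051365
  t * PV_t at t = 7.0000: 449.757039
Macaulay duration D = 489.273466 / 76.204231 = 6.420555
Modified duration = D / (1 + y/m) = 6.420555 / (1 + 0.069000) = 6.006132


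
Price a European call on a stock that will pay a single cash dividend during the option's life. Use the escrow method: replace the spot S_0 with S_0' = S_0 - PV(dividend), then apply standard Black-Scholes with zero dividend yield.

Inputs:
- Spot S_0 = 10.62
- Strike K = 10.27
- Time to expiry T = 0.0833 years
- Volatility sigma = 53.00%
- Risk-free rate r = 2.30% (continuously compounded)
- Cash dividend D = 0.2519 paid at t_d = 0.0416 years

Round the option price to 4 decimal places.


PV(D) = D * exp(-r * t_d) = 0.2519 * 0.99904366 = 0.25165910
S_0' = S_0 - PV(D) = 10.6200 - 0.25165910 = 10.36834090
d1 = (ln(S_0'/K) + (r + sigma^2/2)*T) / (sigma*sqrt(T)) = 0.15130942
d2 = d1 - sigma*sqrt(T) = -0.00165780
exp(-rT) = 0.99808593
N(d1) = 0.56013418; N(d2) = 0.49933863
C = S_0' * N(d1) - K * exp(-rT) * N(d2) = 10.36834090 * 0.56013418 - 10.2700 * 0.99808593 * 0.49933863 = 0.6893

Answer: Price = 0.6893


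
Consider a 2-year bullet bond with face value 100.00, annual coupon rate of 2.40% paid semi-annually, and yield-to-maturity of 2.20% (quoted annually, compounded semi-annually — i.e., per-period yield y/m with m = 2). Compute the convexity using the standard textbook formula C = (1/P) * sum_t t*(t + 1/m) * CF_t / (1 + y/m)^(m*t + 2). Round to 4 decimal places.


Answer: Convexity = 4.7771

Derivation:
Coupon per period c = face * coupon_rate / m = 1.200000
Periods per year m = 2; per-period yield y/m = 0.011000
Number of cashflows N = 4
Cashflows (t years, CF_t, discount factor 1/(1+y/m)^(m*t), PV):
  t = 0.5000: CF_t = 1.200000, DF = 0.989120, PV = 1.186944
  t = 1.0000: CF_t = 1.200000, DF = 0.978358, PV = 1.174029
  t = 1.5000: CF_t = 1.200000, DF = 0.967713, PV = 1.161255
  t = 2.0000: CF_t = 101.200000, DF = 0.957184, PV = 96.867009
Price P = sum_t PV_t = 100.389237
Convexity numerator sum_t t*(t + 1/m) * CF_t / (1+y/m)^(m*t + 2):
  t = 0.5000: term = 0.580628
  t = 1.0000: term = 1.722931
  t = 1.5000: term = 3.408370
  t = 2.0000: term = 473.852944
Convexity = (1/P) * sum = 479.564873 / 100.389237 = 4.777055


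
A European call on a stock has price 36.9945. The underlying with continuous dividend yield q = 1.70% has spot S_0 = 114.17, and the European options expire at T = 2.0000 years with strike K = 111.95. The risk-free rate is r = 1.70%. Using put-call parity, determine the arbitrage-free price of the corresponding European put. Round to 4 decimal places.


Put-call parity: C - P = S_0 * exp(-qT) - K * exp(-rT).
S_0 * exp(-qT) = 114.1700 * 0.96657150 = 110.35346868
K * exp(-rT) = 111.9500 * 0.96657150 = 108.20767994
P = C - S*exp(-qT) + K*exp(-rT)
P = 36.9945 - 110.35346868 + 108.20767994 = 34.8487

Answer: Put price = 34.8487


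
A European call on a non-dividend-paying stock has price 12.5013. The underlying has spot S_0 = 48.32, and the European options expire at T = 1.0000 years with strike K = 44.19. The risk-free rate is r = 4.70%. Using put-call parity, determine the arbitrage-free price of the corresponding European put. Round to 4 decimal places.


Answer: Put price = 6.3424

Derivation:
Put-call parity: C - P = S_0 * exp(-qT) - K * exp(-rT).
S_0 * exp(-qT) = 48.3200 * 1.00000000 = 48.32000000
K * exp(-rT) = 44.1900 * 0.95408740 = 42.16112210
P = C - S*exp(-qT) + K*exp(-rT)
P = 12.5013 - 48.32000000 + 42.16112210 = 6.3424


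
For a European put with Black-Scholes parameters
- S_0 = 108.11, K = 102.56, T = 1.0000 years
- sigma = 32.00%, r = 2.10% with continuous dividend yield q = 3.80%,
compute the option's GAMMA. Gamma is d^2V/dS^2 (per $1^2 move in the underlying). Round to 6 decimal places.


Answer: Gamma = 0.010700

Derivation:
d1 = 0.2715663567; d2 = -0.0484336433
phi(d1) = 0.3844995439; exp(-qT) = 0.9627129409; exp(-rT) = 0.9792189646
Gamma = exp(-qT) * phi(d1) / (S * sigma * sqrt(T)) = 0.9627129409 * 0.3844995439 / (108.1100 * 0.3200 * 1.0000000000) = 0.010700


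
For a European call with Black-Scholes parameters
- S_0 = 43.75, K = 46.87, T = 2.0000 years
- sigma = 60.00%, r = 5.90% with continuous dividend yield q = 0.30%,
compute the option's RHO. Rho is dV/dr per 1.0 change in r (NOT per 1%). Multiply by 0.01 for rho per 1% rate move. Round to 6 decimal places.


d1 = 0.4750741703; d2 = -0.3734539671
phi(d1) = 0.3563698201; exp(-qT) = 0.9940179641; exp(-rT) = 0.8886960526
N(d2) = 0.3544053000
Rho = K*T*exp(-rT)*N(d2) = 46.8700 * 2.0000 * 0.8886960526 * 0.3544053000 = 29.524218

Answer: Rho = 29.524218


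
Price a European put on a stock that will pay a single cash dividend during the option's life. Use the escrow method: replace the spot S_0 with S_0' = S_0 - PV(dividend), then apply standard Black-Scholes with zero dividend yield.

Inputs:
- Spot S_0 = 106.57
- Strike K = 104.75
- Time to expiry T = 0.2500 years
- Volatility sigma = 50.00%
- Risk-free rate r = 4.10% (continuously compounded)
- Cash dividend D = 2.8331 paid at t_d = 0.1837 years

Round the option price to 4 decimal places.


PV(D) = D * exp(-r * t_d) = 2.8331 * 0.99249659 = 2.81184210
S_0' = S_0 - PV(D) = 106.5700 - 2.81184210 = 103.75815790
d1 = (ln(S_0'/K) + (r + sigma^2/2)*T) / (sigma*sqrt(T)) = 0.12794491
d2 = d1 - sigma*sqrt(T) = -0.12205509
exp(-rT) = 0.98980235
N(-d1) = 0.44909628; N(-d2) = 0.54857231
P = K * exp(-rT) * N(-d2) - S_0' * N(-d1) = 104.7500 * 0.98980235 * 0.54857231 - 103.75815790 * 0.44909628 = 10.2796

Answer: Price = 10.2796


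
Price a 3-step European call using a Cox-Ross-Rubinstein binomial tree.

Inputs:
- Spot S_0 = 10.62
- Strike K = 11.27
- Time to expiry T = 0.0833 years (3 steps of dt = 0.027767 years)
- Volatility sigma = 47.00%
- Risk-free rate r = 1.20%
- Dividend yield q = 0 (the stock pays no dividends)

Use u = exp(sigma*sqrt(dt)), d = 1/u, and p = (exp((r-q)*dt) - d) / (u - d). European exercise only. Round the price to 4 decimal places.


dt = T/N = 0.027767
u = exp(sigma*sqrt(dt)) = 1.081466; d = 1/u = 0.924671
p = (exp((r-q)*dt) - d) / (u - d) = 0.482556
Discount per step: exp(-r*dt) = 0.999667
Stock lattice S(k, i) with i counting down-moves:
  k=0: S(0,0) = 10.6200
  k=1: S(1,0) = 11.4852; S(1,1) = 9.8200
  k=2: S(2,0) = 12.4208; S(2,1) = 10.6200; S(2,2) = 9.0803
  k=3: S(3,0) = 13.4327; S(3,1) = 11.4852; S(3,2) = 9.8200; S(3,3) = 8.3963
Terminal payoffs V(N, i) = max(S_T - K, 0):
  V(3,0) = 2.162700; V(3,1) = 0.215170; V(3,2) = 0.000000; V(3,3) = 0.000000
Backward induction: V(k, i) = exp(-r*dt) * [p * V(k+1, i) + (1-p) * V(k+1, i+1)].
  V(2,0) = exp(-r*dt) * [p*2.162700 + (1-p)*0.215170] = 1.154578
  V(2,1) = exp(-r*dt) * [p*0.215170 + (1-p)*0.000000] = 0.103797
  V(2,2) = exp(-r*dt) * [p*0.000000 + (1-p)*0.000000] = 0.000000
  V(1,0) = exp(-r*dt) * [p*1.154578 + (1-p)*0.103797] = 0.610654
  V(1,1) = exp(-r*dt) * [p*0.103797 + (1-p)*0.000000] = 0.050071
  V(0,0) = exp(-r*dt) * [p*0.610654 + (1-p)*0.050071] = 0.320477

Answer: Price = V(0,0) = 0.3205


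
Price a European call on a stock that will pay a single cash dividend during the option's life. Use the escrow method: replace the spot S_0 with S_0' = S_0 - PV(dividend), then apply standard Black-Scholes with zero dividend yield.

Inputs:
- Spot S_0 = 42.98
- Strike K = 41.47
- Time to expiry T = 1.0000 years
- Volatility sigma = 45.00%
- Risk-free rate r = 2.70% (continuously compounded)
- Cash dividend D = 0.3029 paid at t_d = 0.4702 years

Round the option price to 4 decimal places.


PV(D) = D * exp(-r * t_d) = 0.3029 * 0.98738485 = 0.29907887
S_0' = S_0 - PV(D) = 42.9800 - 0.29907887 = 42.68092113
d1 = (ln(S_0'/K) + (r + sigma^2/2)*T) / (sigma*sqrt(T)) = 0.34895941
d2 = d1 - sigma*sqrt(T) = -0.10104059
exp(-rT) = 0.97336124
N(d1) = 0.63644011; N(d2) = 0.45975912
C = S_0' * N(d1) - K * exp(-rT) * N(d2) = 42.68092113 * 0.63644011 - 41.4700 * 0.97336124 * 0.45975912 = 8.6055

Answer: Price = 8.6055


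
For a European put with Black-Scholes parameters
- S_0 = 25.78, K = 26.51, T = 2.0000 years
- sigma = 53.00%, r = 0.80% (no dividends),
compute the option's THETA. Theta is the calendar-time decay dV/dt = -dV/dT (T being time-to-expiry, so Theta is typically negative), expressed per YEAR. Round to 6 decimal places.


d1 = 0.3588593294; d2 = -0.3906738587
phi(d1) = 0.3740639367; exp(-qT) = 1.0000000000; exp(-rT) = 0.9841273201
Theta = -S*exp(-qT)*phi(d1)*sigma/(2*sqrt(T)) + r*K*exp(-rT)*N(-d2) - q*S*exp(-qT)*N(-d1)
N(-d1) = 0.3598501631; N(-d2) = 0.6519808380; sqrt(T) = 1.4142135624
Term 1 = -25.7800 * 1.0000000000 * 0.3740639367 * 0.5300 / (2 * 1.4142135624) = -1.8070061441
Term 2 = 0.0080 * 26.5100 * 0.9841273201 * 0.6519808380 = 0.1360773474
Term 3 = 0 (no dividend yield, q = 0)
Theta = -1.8070061441 + (0.1360773474) + (0.0000000000) = -1.670929

Answer: Theta = -1.670929


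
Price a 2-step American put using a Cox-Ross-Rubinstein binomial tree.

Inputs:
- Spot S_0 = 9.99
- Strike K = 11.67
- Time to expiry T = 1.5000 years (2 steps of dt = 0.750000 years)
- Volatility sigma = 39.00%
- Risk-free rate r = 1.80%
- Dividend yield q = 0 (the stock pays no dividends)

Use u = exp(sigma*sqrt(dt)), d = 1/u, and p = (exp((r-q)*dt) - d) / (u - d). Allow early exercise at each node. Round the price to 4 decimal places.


dt = T/N = 0.750000
u = exp(sigma*sqrt(dt)) = 1.401790; d = 1/u = 0.713374
p = (exp((r-q)*dt) - d) / (u - d) = 0.436099
Discount per step: exp(-r*dt) = 0.986591
Stock lattice S(k, i) with i counting down-moves:
  k=0: S(0,0) = 9.9900
  k=1: S(1,0) = 14.0039; S(1,1) = 7.1266
  k=2: S(2,0) = 19.6305; S(2,1) = 9.9900; S(2,2) = 5.0839
Terminal payoffs V(N, i) = max(K - S_T, 0):
  V(2,0) = 0.000000; V(2,1) = 1.680000; V(2,2) = 6.586069
Backward induction: V(k, i) = exp(-r*dt) * [p * V(k+1, i) + (1-p) * V(k+1, i+1)]; then take max(V_cont, immediate exercise) for American.
  V(1,0) = exp(-r*dt) * [p*0.000000 + (1-p)*1.680000] = 0.934650; exercise = 0.000000; V(1,0) = max -> 0.934650
  V(1,1) = exp(-r*dt) * [p*1.680000 + (1-p)*6.586069] = 4.386911; exercise = 4.543397; V(1,1) = max -> 4.543397
  V(0,0) = exp(-r*dt) * [p*0.934650 + (1-p)*4.543397] = 2.929804; exercise = 1.680000; V(0,0) = max -> 2.929804

Answer: Price = V(0,0) = 2.9298


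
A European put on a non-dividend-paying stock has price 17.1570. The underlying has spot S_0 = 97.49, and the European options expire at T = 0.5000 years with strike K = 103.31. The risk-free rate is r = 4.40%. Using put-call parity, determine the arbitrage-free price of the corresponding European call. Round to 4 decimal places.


Answer: Call price = 13.5850

Derivation:
Put-call parity: C - P = S_0 * exp(-qT) - K * exp(-rT).
S_0 * exp(-qT) = 97.4900 * 1.00000000 = 97.49000000
K * exp(-rT) = 103.3100 * 0.97824024 = 101.06199868
C = P + S*exp(-qT) - K*exp(-rT)
C = 17.1570 + 97.49000000 - 101.06199868 = 13.5850


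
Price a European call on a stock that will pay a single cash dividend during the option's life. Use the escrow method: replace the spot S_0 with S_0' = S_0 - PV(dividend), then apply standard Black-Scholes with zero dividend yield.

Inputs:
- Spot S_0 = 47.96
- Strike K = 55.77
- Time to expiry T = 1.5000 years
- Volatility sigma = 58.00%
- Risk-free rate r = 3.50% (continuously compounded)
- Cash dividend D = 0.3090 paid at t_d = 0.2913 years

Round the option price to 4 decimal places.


Answer: Price = 11.4698

Derivation:
PV(D) = D * exp(-r * t_d) = 0.3090 * 0.98985630 = 0.30586560
S_0' = S_0 - PV(D) = 47.9600 - 0.30586560 = 47.65413440
d1 = (ln(S_0'/K) + (r + sigma^2/2)*T) / (sigma*sqrt(T)) = 0.20769041
d2 = d1 - sigma*sqrt(T) = -0.50266162
exp(-rT) = 0.94885432
N(d1) = 0.58226465; N(d2) = 0.30760110
C = S_0' * N(d1) - K * exp(-rT) * N(d2) = 47.65413440 * 0.58226465 - 55.7700 * 0.94885432 * 0.30760110 = 11.4698


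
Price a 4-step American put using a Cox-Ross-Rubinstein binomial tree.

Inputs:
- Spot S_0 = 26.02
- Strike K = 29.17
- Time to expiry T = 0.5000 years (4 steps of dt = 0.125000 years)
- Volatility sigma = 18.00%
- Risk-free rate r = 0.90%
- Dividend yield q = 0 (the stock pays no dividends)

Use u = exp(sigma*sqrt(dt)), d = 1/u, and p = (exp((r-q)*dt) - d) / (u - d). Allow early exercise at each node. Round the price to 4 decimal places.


dt = T/N = 0.125000
u = exp(sigma*sqrt(dt)) = 1.065708; d = 1/u = 0.938343
p = (exp((r-q)*dt) - d) / (u - d) = 0.492933
Discount per step: exp(-r*dt) = 0.998876
Stock lattice S(k, i) with i counting down-moves:
  k=0: S(0,0) = 26.0200
  k=1: S(1,0) = 27.7297; S(1,1) = 24.4157
  k=2: S(2,0) = 29.5518; S(2,1) = 26.0200; S(2,2) = 22.9103
  k=3: S(3,0) = 31.4936; S(3,1) = 27.7297; S(3,2) = 24.4157; S(3,3) = 21.4977
  k=4: S(4,0) = 33.5630; S(4,1) = 29.5518; S(4,2) = 26.0200; S(4,3) = 22.9103; S(4,4) = 20.1722
Terminal payoffs V(N, i) = max(K - S_T, 0):
  V(4,0) = 0.000000; V(4,1) = 0.000000; V(4,2) = 3.150000; V(4,3) = 6.259708; V(4,4) = 8.997767
Backward induction: V(k, i) = exp(-r*dt) * [p * V(k+1, i) + (1-p) * V(k+1, i+1)]; then take max(V_cont, immediate exercise) for American.
  V(3,0) = exp(-r*dt) * [p*0.000000 + (1-p)*0.000000] = 0.000000; exercise = 0.000000; V(3,0) = max -> 0.000000
  V(3,1) = exp(-r*dt) * [p*0.000000 + (1-p)*3.150000] = 1.595464; exercise = 1.440271; V(3,1) = max -> 1.595464
  V(3,2) = exp(-r*dt) * [p*3.150000 + (1-p)*6.259708] = 4.721515; exercise = 4.754312; V(3,2) = max -> 4.754312
  V(3,3) = exp(-r*dt) * [p*6.259708 + (1-p)*8.997767] = 7.639487; exercise = 7.672285; V(3,3) = max -> 7.672285
  V(2,0) = exp(-r*dt) * [p*0.000000 + (1-p)*1.595464] = 0.808097; exercise = 0.000000; V(2,0) = max -> 0.808097
  V(2,1) = exp(-r*dt) * [p*1.595464 + (1-p)*4.754312] = 3.193616; exercise = 3.150000; V(2,1) = max -> 3.193616
  V(2,2) = exp(-r*dt) * [p*4.754312 + (1-p)*7.672285] = 6.226910; exercise = 6.259708; V(2,2) = max -> 6.259708
  V(1,0) = exp(-r*dt) * [p*0.808097 + (1-p)*3.193616] = 2.015446; exercise = 1.440271; V(1,0) = max -> 2.015446
  V(1,1) = exp(-r*dt) * [p*3.193616 + (1-p)*6.259708] = 4.742990; exercise = 4.754312; V(1,1) = max -> 4.754312
  V(0,0) = exp(-r*dt) * [p*2.015446 + (1-p)*4.754312] = 3.400406; exercise = 3.150000; V(0,0) = max -> 3.400406

Answer: Price = V(0,0) = 3.4004


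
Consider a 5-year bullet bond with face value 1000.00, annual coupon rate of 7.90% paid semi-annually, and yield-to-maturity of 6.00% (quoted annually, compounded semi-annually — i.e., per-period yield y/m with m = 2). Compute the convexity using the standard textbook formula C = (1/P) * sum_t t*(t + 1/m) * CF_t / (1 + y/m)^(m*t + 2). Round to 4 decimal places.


Answer: Convexity = 20.8609

Derivation:
Coupon per period c = face * coupon_rate / m = 39.500000
Periods per year m = 2; per-period yield y/m = 0.030000
Number of cashflows N = 10
Cashflows (t years, CF_t, discount factor 1/(1+y/m)^(m*t), PV):
  t = 0.5000: CF_t = 39.500000, DF = 0.970874, PV = 38.349515
  t = 1.0000: CF_t = 39.500000, DF = 0.942596, PV = 37.232538
  t = 1.5000: CF_t = 39.500000, DF = 0.915142, PV = 36.148096
  t = 2.0000: CF_t = 39.500000, DF = 0.888487, PV = 35.095238
  t = 2.5000: CF_t = 39.500000, DF = 0.862609, PV = 34.073047
  t = 3.0000: CF_t = 39.500000, DF = 0.837484, PV = 33.080628
  t = 3.5000: CF_t = 39.500000, DF = 0.813092, PV = 32.117115
  t = 4.0000: CF_t = 39.500000, DF = 0.789409, PV = 31.181665
  t = 4.5000: CF_t = 39.500000, DF = 0.766417, PV = 30.273461
  t = 5.0000: CF_t = 1039.500000, DF = 0.744094, PV = 773.485625
Price P = sum_t PV_t = 1081.036927
Convexity numerator sum_t t*(t + 1/m) * CF_t / (1+y/m)^(m*t + 2):
  t = 0.5000: term = 18.074048
  t = 1.0000: term = 52.642858
  t = 1.5000: term = 102.219141
  t = 2.0000: term = 165.403141
  t = 2.5000: term = 240.878360
  t = 3.0000: term = 327.407480
  t = 3.5000: term = 423.828453
  t = 4.0000: term = 529.050773
  t = 4.5000: term = 642.051910
  t = 5.0000: term = 20049.820600
Convexity = (1/P) * sum = 22551.376763 / 1081.036927 = 20.860876


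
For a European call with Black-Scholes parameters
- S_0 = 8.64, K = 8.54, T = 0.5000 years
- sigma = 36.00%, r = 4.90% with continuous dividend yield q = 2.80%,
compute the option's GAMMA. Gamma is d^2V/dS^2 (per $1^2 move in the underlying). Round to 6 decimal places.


d1 = 0.2142595419; d2 = -0.0402988993
phi(d1) = 0.3898894238; exp(-qT) = 0.9860975443; exp(-rT) = 0.9757976889
Gamma = exp(-qT) * phi(d1) / (S * sigma * sqrt(T)) = 0.9860975443 * 0.3898894238 / (8.6400 * 0.3600 * 0.7071067812) = 0.174808

Answer: Gamma = 0.174808


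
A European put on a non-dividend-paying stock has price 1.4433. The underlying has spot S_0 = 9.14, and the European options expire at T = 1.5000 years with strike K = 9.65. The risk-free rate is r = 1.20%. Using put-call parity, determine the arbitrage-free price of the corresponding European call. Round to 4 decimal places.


Put-call parity: C - P = S_0 * exp(-qT) - K * exp(-rT).
S_0 * exp(-qT) = 9.1400 * 1.00000000 = 9.14000000
K * exp(-rT) = 9.6500 * 0.98216103 = 9.47785396
C = P + S*exp(-qT) - K*exp(-rT)
C = 1.4433 + 9.14000000 - 9.47785396 = 1.1054

Answer: Call price = 1.1054


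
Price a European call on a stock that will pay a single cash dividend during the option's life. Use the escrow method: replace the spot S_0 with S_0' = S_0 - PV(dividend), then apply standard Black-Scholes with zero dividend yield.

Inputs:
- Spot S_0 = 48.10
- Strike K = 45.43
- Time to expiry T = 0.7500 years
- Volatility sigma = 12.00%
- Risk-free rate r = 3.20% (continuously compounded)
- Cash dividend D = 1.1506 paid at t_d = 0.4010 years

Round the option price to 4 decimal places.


Answer: Price = 3.4772

Derivation:
PV(D) = D * exp(-r * t_d) = 1.1506 * 0.98724998 = 1.13592983
S_0' = S_0 - PV(D) = 48.1000 - 1.13592983 = 46.96407017
d1 = (ln(S_0'/K) + (r + sigma^2/2)*T) / (sigma*sqrt(T)) = 0.60246660
d2 = d1 - sigma*sqrt(T) = 0.49854355
exp(-rT) = 0.97628571
N(d1) = 0.72656820; N(d2) = 0.69094951
C = S_0' * N(d1) - K * exp(-rT) * N(d2) = 46.96407017 * 0.72656820 - 45.4300 * 0.97628571 * 0.69094951 = 3.4772


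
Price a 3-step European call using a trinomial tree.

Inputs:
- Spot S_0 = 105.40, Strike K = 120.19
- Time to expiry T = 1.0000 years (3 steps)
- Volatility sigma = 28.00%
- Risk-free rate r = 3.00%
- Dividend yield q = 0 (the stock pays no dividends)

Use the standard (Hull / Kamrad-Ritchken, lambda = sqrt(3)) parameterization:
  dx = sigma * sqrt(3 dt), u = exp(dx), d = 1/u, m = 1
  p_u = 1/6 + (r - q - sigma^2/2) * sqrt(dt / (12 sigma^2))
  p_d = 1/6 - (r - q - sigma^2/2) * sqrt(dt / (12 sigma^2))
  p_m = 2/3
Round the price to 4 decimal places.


Answer: Price = V(0,0) = 8.0175

Derivation:
dt = T/N = 0.333333; dx = sigma*sqrt(3*dt) = 0.280000
u = exp(dx) = 1.323130; d = 1/u = 0.755784
p_u = 0.161190, p_m = 0.666667, p_d = 0.172143
Discount per step: exp(-r*dt) = 0.990050
Stock lattice S(k, j) with j the centered position index:
  k=0: S(0,+0) = 105.4000
  k=1: S(1,-1) = 79.6596; S(1,+0) = 105.4000; S(1,+1) = 139.4579
  k=2: S(2,-2) = 60.2054; S(2,-1) = 79.6596; S(2,+0) = 105.4000; S(2,+1) = 139.4579; S(2,+2) = 184.5209
  k=3: S(3,-3) = 45.5023; S(3,-2) = 60.2054; S(3,-1) = 79.6596; S(3,+0) = 105.4000; S(3,+1) = 139.4579; S(3,+2) = 184.5209; S(3,+3) = 244.1451
Terminal payoffs V(N, j) = max(S_T - K, 0):
  V(3,-3) = 0.000000; V(3,-2) = 0.000000; V(3,-1) = 0.000000; V(3,+0) = 0.000000; V(3,+1) = 19.267882; V(3,+2) = 64.330882; V(3,+3) = 123.955079
Backward induction: V(k, j) = exp(-r*dt) * [p_u * V(k+1, j+1) + p_m * V(k+1, j) + p_d * V(k+1, j-1)]
  V(2,-2) = exp(-r*dt) * [p_u*0.000000 + p_m*0.000000 + p_d*0.000000] = 0.000000
  V(2,-1) = exp(-r*dt) * [p_u*0.000000 + p_m*0.000000 + p_d*0.000000] = 0.000000
  V(2,+0) = exp(-r*dt) * [p_u*19.267882 + p_m*0.000000 + p_d*0.000000] = 3.074896
  V(2,+1) = exp(-r*dt) * [p_u*64.330882 + p_m*19.267882 + p_d*0.000000] = 22.983789
  V(2,+2) = exp(-r*dt) * [p_u*123.955079 + p_m*64.330882 + p_d*19.267882] = 65.525915
  V(1,-1) = exp(-r*dt) * [p_u*3.074896 + p_m*0.000000 + p_d*0.000000] = 0.490712
  V(1,+0) = exp(-r*dt) * [p_u*22.983789 + p_m*3.074896 + p_d*0.000000] = 5.697438
  V(1,+1) = exp(-r*dt) * [p_u*65.525915 + p_m*22.983789 + p_d*3.074896] = 26.151177
  V(0,+0) = exp(-r*dt) * [p_u*26.151177 + p_m*5.697438 + p_d*0.490712] = 8.017508


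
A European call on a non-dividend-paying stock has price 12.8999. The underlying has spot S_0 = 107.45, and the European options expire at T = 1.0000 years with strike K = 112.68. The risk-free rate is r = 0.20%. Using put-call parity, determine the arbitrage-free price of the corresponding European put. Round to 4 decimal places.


Put-call parity: C - P = S_0 * exp(-qT) - K * exp(-rT).
S_0 * exp(-qT) = 107.4500 * 1.00000000 = 107.45000000
K * exp(-rT) = 112.6800 * 0.99800200 = 112.45486521
P = C - S*exp(-qT) + K*exp(-rT)
P = 12.8999 - 107.45000000 + 112.45486521 = 17.9048

Answer: Put price = 17.9048


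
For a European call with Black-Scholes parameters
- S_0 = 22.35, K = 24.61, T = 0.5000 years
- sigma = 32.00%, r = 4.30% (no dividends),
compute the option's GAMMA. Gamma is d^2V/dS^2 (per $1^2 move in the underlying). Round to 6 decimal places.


d1 = -0.2175526413; d2 = -0.4438268113
phi(d1) = 0.3896123108; exp(-qT) = 1.0000000000; exp(-rT) = 0.9787294775
Gamma = exp(-qT) * phi(d1) / (S * sigma * sqrt(T)) = 1.0000000000 * 0.3896123108 / (22.3500 * 0.3200 * 0.7071067812) = 0.077041

Answer: Gamma = 0.077041


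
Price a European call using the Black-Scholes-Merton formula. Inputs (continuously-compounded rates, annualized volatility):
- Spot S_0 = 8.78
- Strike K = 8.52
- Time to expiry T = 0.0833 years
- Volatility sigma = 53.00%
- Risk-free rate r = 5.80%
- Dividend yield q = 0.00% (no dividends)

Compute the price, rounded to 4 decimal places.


Answer: Price = 0.6902

Derivation:
d1 = (ln(S/K) + (r - q + 0.5*sigma^2) * T) / (sigma * sqrt(T)) = 0.30458128
d2 = d1 - sigma * sqrt(T) = 0.15161406
exp(-rT) = 0.99518025; exp(-qT) = 1.00000000
C = S_0 * exp(-qT) * N(d1) - K * exp(-rT) * N(d2)
N(d1) = 0.61965746; N(d2) = 0.56025433
C = 8.7800 * 1.00000000 * 0.61965746 - 8.5200 * 0.99518025 * 0.56025433 = 0.6902


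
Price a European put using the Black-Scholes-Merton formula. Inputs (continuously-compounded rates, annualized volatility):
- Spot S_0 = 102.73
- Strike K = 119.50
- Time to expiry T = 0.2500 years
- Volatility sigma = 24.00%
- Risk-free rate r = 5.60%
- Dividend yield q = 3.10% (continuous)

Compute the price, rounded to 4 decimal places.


Answer: Price = 16.6267

Derivation:
d1 = (ln(S/K) + (r - q + 0.5*sigma^2) * T) / (sigma * sqrt(T)) = -1.14801820
d2 = d1 - sigma * sqrt(T) = -1.26801820
exp(-rT) = 0.98609754; exp(-qT) = 0.99227995
P = K * exp(-rT) * N(-d2) - S_0 * exp(-qT) * N(-d1)
N(-d1) = 0.87451947; N(-d2) = 0.89760427
P = 119.5000 * 0.98609754 * 0.89760427 - 102.7300 * 0.99227995 * 0.87451947 = 16.6267


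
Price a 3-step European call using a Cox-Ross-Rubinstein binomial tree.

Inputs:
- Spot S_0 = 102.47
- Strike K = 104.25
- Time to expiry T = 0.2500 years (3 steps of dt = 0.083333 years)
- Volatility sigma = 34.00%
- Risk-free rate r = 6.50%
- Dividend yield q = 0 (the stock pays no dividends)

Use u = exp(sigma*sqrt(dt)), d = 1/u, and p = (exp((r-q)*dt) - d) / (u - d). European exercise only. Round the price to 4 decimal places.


Answer: Price = V(0,0) = 7.4350

Derivation:
dt = T/N = 0.083333
u = exp(sigma*sqrt(dt)) = 1.103128; d = 1/u = 0.906513
p = (exp((r-q)*dt) - d) / (u - d) = 0.503107
Discount per step: exp(-r*dt) = 0.994598
Stock lattice S(k, i) with i counting down-moves:
  k=0: S(0,0) = 102.4700
  k=1: S(1,0) = 113.0375; S(1,1) = 92.8904
  k=2: S(2,0) = 124.6948; S(2,1) = 102.4700; S(2,2) = 84.2064
  k=3: S(3,0) = 137.5543; S(3,1) = 113.0375; S(3,2) = 92.8904; S(3,3) = 76.3342
Terminal payoffs V(N, i) = max(S_T - K, 0):
  V(3,0) = 33.304295; V(3,1) = 8.787500; V(3,2) = 0.000000; V(3,3) = 0.000000
Backward induction: V(k, i) = exp(-r*dt) * [p * V(k+1, i) + (1-p) * V(k+1, i+1)].
  V(2,0) = exp(-r*dt) * [p*33.304295 + (1-p)*8.787500] = 21.007962
  V(2,1) = exp(-r*dt) * [p*8.787500 + (1-p)*0.000000] = 4.397168
  V(2,2) = exp(-r*dt) * [p*0.000000 + (1-p)*0.000000] = 0.000000
  V(1,0) = exp(-r*dt) * [p*21.007962 + (1-p)*4.397168] = 12.685272
  V(1,1) = exp(-r*dt) * [p*4.397168 + (1-p)*0.000000] = 2.200294
  V(0,0) = exp(-r*dt) * [p*12.685272 + (1-p)*2.200294] = 7.434975


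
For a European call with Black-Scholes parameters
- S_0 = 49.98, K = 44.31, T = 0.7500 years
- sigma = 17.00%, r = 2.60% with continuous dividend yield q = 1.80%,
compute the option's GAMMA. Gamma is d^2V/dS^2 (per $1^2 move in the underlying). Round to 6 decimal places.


Answer: Gamma = 0.034638

Derivation:
d1 = 0.9322511489; d2 = 0.7850268302
phi(d1) = 0.2583384749; exp(-qT) = 0.9865907163; exp(-rT) = 0.9806888952
Gamma = exp(-qT) * phi(d1) / (S * sigma * sqrt(T)) = 0.9865907163 * 0.2583384749 / (49.9800 * 0.1700 * 0.8660254038) = 0.034638


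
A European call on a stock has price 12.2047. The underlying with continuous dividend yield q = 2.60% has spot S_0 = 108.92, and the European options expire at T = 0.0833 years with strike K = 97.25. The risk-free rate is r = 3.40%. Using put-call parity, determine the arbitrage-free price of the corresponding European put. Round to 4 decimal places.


Answer: Put price = 0.4953

Derivation:
Put-call parity: C - P = S_0 * exp(-qT) - K * exp(-rT).
S_0 * exp(-qT) = 108.9200 * 0.99783654 = 108.68435633
K * exp(-rT) = 97.2500 * 0.99717181 = 96.97495822
P = C - S*exp(-qT) + K*exp(-rT)
P = 12.2047 - 108.68435633 + 96.97495822 = 0.4953


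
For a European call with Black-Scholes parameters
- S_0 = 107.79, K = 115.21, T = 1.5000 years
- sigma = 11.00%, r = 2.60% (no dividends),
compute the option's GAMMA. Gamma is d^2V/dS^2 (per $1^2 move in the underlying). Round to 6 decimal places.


d1 = -0.1372950896; d2 = -0.2720170255
phi(d1) = 0.3951999246; exp(-qT) = 1.0000000000; exp(-rT) = 0.9617507091
Gamma = exp(-qT) * phi(d1) / (S * sigma * sqrt(T)) = 1.0000000000 * 0.3951999246 / (107.7900 * 0.1100 * 1.2247448714) = 0.027214

Answer: Gamma = 0.027214


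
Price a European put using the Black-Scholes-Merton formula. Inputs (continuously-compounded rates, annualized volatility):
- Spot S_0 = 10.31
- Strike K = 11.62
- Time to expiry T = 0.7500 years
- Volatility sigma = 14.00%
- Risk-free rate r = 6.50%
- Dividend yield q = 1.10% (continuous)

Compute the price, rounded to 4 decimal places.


Answer: Price = 1.0412

Derivation:
d1 = (ln(S/K) + (r - q + 0.5*sigma^2) * T) / (sigma * sqrt(T)) = -0.59189499
d2 = d1 - sigma * sqrt(T) = -0.71313854
exp(-rT) = 0.95241920; exp(-qT) = 0.99178394
P = K * exp(-rT) * N(-d2) - S_0 * exp(-qT) * N(-d1)
N(-d1) = 0.72303954; N(-d2) = 0.76211998
P = 11.6200 * 0.95241920 * 0.76211998 - 10.3100 * 0.99178394 * 0.72303954 = 1.0412


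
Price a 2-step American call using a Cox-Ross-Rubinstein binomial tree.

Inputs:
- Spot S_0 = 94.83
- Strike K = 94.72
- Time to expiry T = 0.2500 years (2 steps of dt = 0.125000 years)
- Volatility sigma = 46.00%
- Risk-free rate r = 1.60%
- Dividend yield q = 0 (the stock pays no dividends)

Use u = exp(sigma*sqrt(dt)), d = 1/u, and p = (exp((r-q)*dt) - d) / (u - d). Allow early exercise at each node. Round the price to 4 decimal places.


dt = T/N = 0.125000
u = exp(sigma*sqrt(dt)) = 1.176607; d = 1/u = 0.849902
p = (exp((r-q)*dt) - d) / (u - d) = 0.465559
Discount per step: exp(-r*dt) = 0.998002
Stock lattice S(k, i) with i counting down-moves:
  k=0: S(0,0) = 94.8300
  k=1: S(1,0) = 111.5776; S(1,1) = 80.5962
  k=2: S(2,0) = 131.2830; S(2,1) = 94.8300; S(2,2) = 68.4988
Terminal payoffs V(N, i) = max(S_T - K, 0):
  V(2,0) = 36.562952; V(2,1) = 0.110000; V(2,2) = 0.000000
Backward induction: V(k, i) = exp(-r*dt) * [p * V(k+1, i) + (1-p) * V(k+1, i+1)]; then take max(V_cont, immediate exercise) for American.
  V(1,0) = exp(-r*dt) * [p*36.562952 + (1-p)*0.110000] = 17.046858; exercise = 16.857607; V(1,0) = max -> 17.046858
  V(1,1) = exp(-r*dt) * [p*0.110000 + (1-p)*0.000000] = 0.051109; exercise = 0.000000; V(1,1) = max -> 0.051109
  V(0,0) = exp(-r*dt) * [p*17.046858 + (1-p)*0.051109] = 7.947715; exercise = 0.110000; V(0,0) = max -> 7.947715

Answer: Price = V(0,0) = 7.9477
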